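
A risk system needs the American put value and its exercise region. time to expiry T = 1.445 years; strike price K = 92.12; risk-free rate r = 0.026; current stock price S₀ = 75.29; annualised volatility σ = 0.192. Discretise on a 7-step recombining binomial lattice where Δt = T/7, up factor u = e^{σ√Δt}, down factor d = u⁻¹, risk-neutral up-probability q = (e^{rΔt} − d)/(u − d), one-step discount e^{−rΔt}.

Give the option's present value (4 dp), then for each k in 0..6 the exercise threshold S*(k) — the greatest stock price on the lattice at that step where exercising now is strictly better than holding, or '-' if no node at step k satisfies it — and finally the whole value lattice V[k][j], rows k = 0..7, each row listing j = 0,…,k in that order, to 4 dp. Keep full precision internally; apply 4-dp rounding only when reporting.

Δt=0.20643  u=1.09115  d=0.91646  q=0.50901  discount=0.99465
step 7 (expiry): payoffs max(K−S,0) = 51.2372 43.4444 34.1663 23.1195 9.9672 0.0000 0.0000 0.0000
step 6: (k=6,j=0): S=44.6093, (K−S)⁺=47.5107, hold=47.0176 ⇒ V=47.5107 exercise | (k=6,j=1): S=53.1124, (K−S)⁺=39.0076, hold=38.5145 ⇒ V=39.0076 exercise | (k=6,j=2): S=63.2363, (K−S)⁺=28.8837, hold=28.3906 ⇒ V=28.8837 exercise | (k=6,j=3): S=75.2900, (K−S)⁺=16.8300, hold=16.3369 ⇒ V=16.8300 exercise | (k=6,j=4): S=89.6412, (K−S)⁺=2.4788, hold=4.8676 ⇒ V=4.8676 continue | (k=6,j=5): S=106.7280, (K−S)⁺=0.0000, hold=0.0000 ⇒ V=0.0000 continue | (k=6,j=6): S=127.0717, (K−S)⁺=0.0000, hold=0.0000 ⇒ V=0.0000 continue  boundary S*=75.2900
step 5: (k=5,j=0): S=48.6756, (K−S)⁺=43.4444, hold=42.9513 ⇒ V=43.4444 exercise | (k=5,j=1): S=57.9537, (K−S)⁺=34.1663, hold=33.6732 ⇒ V=34.1663 exercise | (k=5,j=2): S=69.0005, (K−S)⁺=23.1195, hold=22.6264 ⇒ V=23.1195 exercise | (k=5,j=3): S=82.1528, (K−S)⁺=9.9672, hold=10.6835 ⇒ V=10.6835 continue | (k=5,j=4): S=97.8122, (K−S)⁺=0.0000, hold=2.3771 ⇒ V=2.3771 continue | (k=5,j=5): S=116.4565, (K−S)⁺=0.0000, hold=0.0000 ⇒ V=0.0000 continue  boundary S*=69.0005
step 4: (k=4,j=0): S=53.1124, (K−S)⁺=39.0076, hold=38.5145 ⇒ V=39.0076 exercise | (k=4,j=1): S=63.2363, (K−S)⁺=28.8837, hold=28.3906 ⇒ V=28.8837 exercise | (k=4,j=2): S=75.2900, (K−S)⁺=16.8300, hold=16.6996 ⇒ V=16.8300 exercise | (k=4,j=3): S=89.6412, (K−S)⁺=2.4788, hold=6.4209 ⇒ V=6.4209 continue | (k=4,j=4): S=106.7280, (K−S)⁺=0.0000, hold=1.1609 ⇒ V=1.1609 continue  boundary S*=75.2900
step 3: (k=3,j=0): S=57.9537, (K−S)⁺=34.1663, hold=33.6732 ⇒ V=34.1663 exercise | (k=3,j=1): S=69.0005, (K−S)⁺=23.1195, hold=22.6264 ⇒ V=23.1195 exercise | (k=3,j=2): S=82.1528, (K−S)⁺=9.9672, hold=11.4699 ⇒ V=11.4699 continue | (k=3,j=3): S=97.8122, (K−S)⁺=0.0000, hold=3.7235 ⇒ V=3.7235 continue  boundary S*=69.0005
step 2: (k=2,j=0): S=63.2363, (K−S)⁺=28.8837, hold=28.3906 ⇒ V=28.8837 exercise | (k=2,j=1): S=75.2900, (K−S)⁺=16.8300, hold=17.0977 ⇒ V=17.0977 continue | (k=2,j=2): S=89.6412, (K−S)⁺=2.4788, hold=7.4866 ⇒ V=7.4866 continue  boundary S*=63.2363
step 1: (k=1,j=0): S=69.0005, (K−S)⁺=23.1195, hold=22.7620 ⇒ V=23.1195 exercise | (k=1,j=1): S=82.1528, (K−S)⁺=9.9672, hold=12.1402 ⇒ V=12.1402 continue  boundary S*=69.0005
step 0: (k=0,j=0): S=75.2900, (K−S)⁺=16.8300, hold=17.4371 ⇒ V=17.4371 continue  boundary S*=-

price = 17.4371
boundary = - 69.0005 63.2363 69.0005 75.2900 69.0005 75.2900
tree:
17.4371
23.1195 12.1402
28.8837 17.0977 7.4866
34.1663 23.1195 11.4699 3.7235
39.0076 28.8837 16.8300 6.4209 1.1609
43.4444 34.1663 23.1195 10.6835 2.3771 0.0000
47.5107 39.0076 28.8837 16.8300 4.8676 0.0000 0.0000
51.2372 43.4444 34.1663 23.1195 9.9672 0.0000 0.0000 0.0000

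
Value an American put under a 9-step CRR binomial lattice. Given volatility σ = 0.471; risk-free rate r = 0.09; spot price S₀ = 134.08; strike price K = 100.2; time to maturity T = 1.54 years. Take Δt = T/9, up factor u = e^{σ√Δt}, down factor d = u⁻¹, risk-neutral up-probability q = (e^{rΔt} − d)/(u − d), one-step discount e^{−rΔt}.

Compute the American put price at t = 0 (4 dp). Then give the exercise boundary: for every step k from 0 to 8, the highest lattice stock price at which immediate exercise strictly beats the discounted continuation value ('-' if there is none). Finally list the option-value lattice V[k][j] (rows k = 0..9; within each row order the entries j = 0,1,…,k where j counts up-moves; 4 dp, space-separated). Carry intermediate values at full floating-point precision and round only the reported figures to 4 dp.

price = 9.0066
boundary = - - - - 61.5044 50.6165 61.5044 50.6165 61.5044
tree:
9.0066
13.5380 4.5942
19.8291 7.4448 1.7844
28.1843 11.7949 3.1709 0.4037
38.6956 18.1795 5.5497 0.8054 0.0000
49.5835 27.0853 9.5226 1.6069 0.0000 0.0000
58.5440 38.6956 15.9065 3.2062 0.0000 0.0000 0.0000
65.9182 49.5835 25.5655 6.3970 0.0000 0.0000 0.0000 0.0000
71.9870 58.5440 38.6956 12.7633 0.0000 0.0000 0.0000 0.0000 0.0000
76.9815 65.9182 49.5835 25.4656 0.0000 0.0000 0.0000 0.0000 0.0000 0.0000

Δt=0.17111, u=1.21511, d=0.82297, q=0.49102, disc=e^(-rΔt)=0.98472
k=9 terminal: V=max(K-S,0) → 76.9815 65.9182 49.5835 25.4656 0.0000 0.0000 0.0000 0.0000 0.0000 0.0000
k=8: j=0 S=28.2130 intr=71.9870 cont=70.4558 V=71.9870[EX]; j=1 S=41.6560 intr=58.5440 cont=57.0127 V=58.5440[EX]; j=2 S=61.5044 intr=38.6956 cont=37.1643 V=38.6956[EX]; j=3 S=90.8103 intr=9.3897 cont=12.7633 V=12.7633[hold]; j=4 S=134.0800 intr=0.0000 cont=0.0000 V=0.0000[hold]; j=5 S=197.9670 intr=0.0000 cont=0.0000 V=0.0000[hold]; j=6 S=292.2952 intr=0.0000 cont=0.0000 V=0.0000[hold]; j=7 S=431.5692 intr=0.0000 cont=0.0000 V=0.0000[hold]; j=8 S=637.2051 intr=0.0000 cont=0.0000 V=0.0000[hold]  S*(8)=61.5044
k=7: j=0 S=34.2818 intr=65.9182 cont=64.3870 V=65.9182[EX]; j=1 S=50.6165 intr=49.5835 cont=48.0523 V=49.5835[EX]; j=2 S=74.7344 intr=25.4656 cont=25.5655 V=25.5655[hold]; j=3 S=110.3442 intr=0.0000 cont=6.3970 V=6.3970[hold]; j=4 S=162.9215 intr=0.0000 cont=0.0000 V=0.0000[hold]; j=5 S=240.5510 intr=0.0000 cont=0.0000 V=0.0000[hold]; j=6 S=355.1698 intr=0.0000 cont=0.0000 V=0.0000[hold]; j=7 S=524.4026 intr=0.0000 cont=0.0000 V=0.0000[hold]  S*(7)=50.6165
k=6: j=0 S=41.6560 intr=58.5440 cont=57.0127 V=58.5440[EX]; j=1 S=61.5044 intr=38.6956 cont=37.2126 V=38.6956[EX]; j=2 S=90.8103 intr=9.3897 cont=15.9065 V=15.9065[hold]; j=3 S=134.0800 intr=0.0000 cont=3.2062 V=3.2062[hold]; j=4 S=197.9670 intr=0.0000 cont=0.0000 V=0.0000[hold]; j=5 S=292.2952 intr=0.0000 cont=0.0000 V=0.0000[hold]; j=6 S=431.5692 intr=0.0000 cont=0.0000 V=0.0000[hold]  S*(6)=61.5044
k=5: j=0 S=50.6165 intr=49.5835 cont=48.0523 V=49.5835[EX]; j=1 S=74.7344 intr=25.4656 cont=27.0853 V=27.0853[hold]; j=2 S=110.3442 intr=0.0000 cont=9.5226 V=9.5226[hold]; j=3 S=162.9215 intr=0.0000 cont=1.6069 V=1.6069[hold]; j=4 S=240.5510 intr=0.0000 cont=0.0000 V=0.0000[hold]; j=5 S=355.1698 intr=0.0000 cont=0.0000 V=0.0000[hold]  S*(5)=50.6165
k=4: j=0 S=61.5044 intr=38.6956 cont=37.9475 V=38.6956[EX]; j=1 S=90.8103 intr=9.3897 cont=18.1795 V=18.1795[hold]; j=2 S=134.0800 intr=0.0000 cont=5.5497 V=5.5497[hold]; j=3 S=197.9670 intr=0.0000 cont=0.8054 V=0.8054[hold]; j=4 S=292.2952 intr=0.0000 cont=0.0000 V=0.0000[hold]  S*(4)=61.5044
k=3: j=0 S=74.7344 intr=25.4656 cont=28.1843 V=28.1843[hold]; j=1 S=110.3442 intr=0.0000 cont=11.7949 V=11.7949[hold]; j=2 S=162.9215 intr=0.0000 cont=3.1709 V=3.1709[hold]; j=3 S=240.5510 intr=0.0000 cont=0.4037 V=0.4037[hold]  S*(3)=-
k=2: j=0 S=90.8103 intr=9.3897 cont=19.8291 V=19.8291[hold]; j=1 S=134.0800 intr=0.0000 cont=7.4448 V=7.4448[hold]; j=2 S=197.9670 intr=0.0000 cont=1.7844 V=1.7844[hold]  S*(2)=-
k=1: j=0 S=110.3442 intr=0.0000 cont=13.5380 V=13.5380[hold]; j=1 S=162.9215 intr=0.0000 cont=4.5942 V=4.5942[hold]  S*(1)=-
k=0: j=0 S=134.0800 intr=0.0000 cont=9.0066 V=9.0066[hold]  S*(0)=-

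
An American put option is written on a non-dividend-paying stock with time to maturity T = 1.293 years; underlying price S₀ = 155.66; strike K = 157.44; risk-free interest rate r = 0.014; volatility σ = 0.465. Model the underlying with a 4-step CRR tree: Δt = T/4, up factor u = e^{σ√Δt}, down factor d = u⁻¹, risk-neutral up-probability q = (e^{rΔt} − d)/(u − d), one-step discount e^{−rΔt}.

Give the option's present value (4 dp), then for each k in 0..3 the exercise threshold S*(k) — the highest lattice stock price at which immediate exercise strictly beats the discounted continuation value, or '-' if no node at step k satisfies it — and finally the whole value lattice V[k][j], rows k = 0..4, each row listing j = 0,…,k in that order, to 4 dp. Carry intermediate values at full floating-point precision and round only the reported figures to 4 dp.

params: Δt=0.32325 u=1.30262 d=0.76768 q=0.44277 e^(-rΔt)=0.99548
t_4 payoffs: 103.3759 65.7034 1.7800 0.0000 0.0000
t_3: node(3,0) S=70.4248 payoff=87.0152 vs cont=86.3043 → 87.0152 [stop]  node(3,1) S=119.4978 payoff=37.9422 vs cont=37.2313 → 37.9422 [stop]  node(3,2) S=202.7655 payoff=0.0000 vs cont=0.9874 → 0.9874 [wait]  node(3,3) S=344.0553 payoff=0.0000 vs cont=0.0000 → 0.0000 [wait]  ⇒ S*(3)=119.4978
t_2: node(2,0) S=91.7366 payoff=65.7034 vs cont=64.9925 → 65.7034 [stop]  node(2,1) S=155.6600 payoff=1.7800 vs cont=21.4824 → 21.4824 [wait]  node(2,2) S=264.1260 payoff=0.0000 vs cont=0.5477 → 0.5477 [wait]  ⇒ S*(2)=91.7366
t_1: node(1,0) S=119.4978 payoff=37.9422 vs cont=45.9155 → 45.9155 [wait]  node(1,1) S=202.7655 payoff=0.0000 vs cont=12.1580 → 12.1580 [wait]  ⇒ S*(1)=-
t_0: node(0,0) S=155.6600 payoff=1.7800 vs cont=30.8290 → 30.8290 [wait]  ⇒ S*(0)=-

price = 30.8290
boundary = - - 91.7366 119.4978
tree:
30.8290
45.9155 12.1580
65.7034 21.4824 0.5477
87.0152 37.9422 0.9874 0.0000
103.3759 65.7034 1.7800 0.0000 0.0000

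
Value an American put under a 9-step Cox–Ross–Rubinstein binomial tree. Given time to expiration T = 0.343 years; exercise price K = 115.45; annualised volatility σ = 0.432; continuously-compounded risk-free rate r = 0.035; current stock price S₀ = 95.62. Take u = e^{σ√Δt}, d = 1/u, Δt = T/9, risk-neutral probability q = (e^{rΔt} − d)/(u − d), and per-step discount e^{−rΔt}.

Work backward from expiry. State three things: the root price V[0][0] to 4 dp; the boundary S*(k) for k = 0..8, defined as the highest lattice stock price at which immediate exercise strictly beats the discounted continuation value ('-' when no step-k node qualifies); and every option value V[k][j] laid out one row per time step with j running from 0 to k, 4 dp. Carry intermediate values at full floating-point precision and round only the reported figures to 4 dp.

price = 22.7222
boundary = - - - 74.2454 80.7785 74.2454 80.7785 87.8865 95.6200
tree:
22.7222
28.5110 16.6825
34.7705 21.9911 11.1324
41.2046 28.0838 15.6292 6.4228
47.2093 34.6715 21.2168 9.7822 2.8993
52.7284 41.2046 27.7108 14.4296 4.9103 0.7875
57.8012 47.2093 34.6715 20.4496 8.1236 1.5366 0.0000
62.4636 52.7284 41.2046 27.5635 13.0070 2.9983 0.0000 0.0000
66.7490 57.8012 47.2093 34.6715 19.8300 5.8505 0.0000 0.0000 0.0000
70.6878 62.4636 52.7284 41.2046 27.5635 11.4160 0.0000 0.0000 0.0000 0.0000

Δt=0.03811  u=1.08799  d=0.91912  q=0.48683  discount=0.99867
step 9 (expiry): payoffs max(K−S,0) = 70.6878 62.4636 52.7284 41.2046 27.5635 11.4160 0.0000 0.0000 0.0000 0.0000
step 8: (k=8,j=0): S=48.7010, (K−S)⁺=66.7490, hold=66.5951 ⇒ V=66.7490 exercise | (k=8,j=1): S=57.6488, (K−S)⁺=57.8012, hold=57.6473 ⇒ V=57.8012 exercise | (k=8,j=2): S=68.2407, (K−S)⁺=47.2093, hold=47.0554 ⇒ V=47.2093 exercise | (k=8,j=3): S=80.7785, (K−S)⁺=34.6715, hold=34.5176 ⇒ V=34.6715 exercise | (k=8,j=4): S=95.6200, (K−S)⁺=19.8300, hold=19.6761 ⇒ V=19.8300 exercise | (k=8,j=5): S=113.1883, (K−S)⁺=2.2617, hold=5.8505 ⇒ V=5.8505 continue | (k=8,j=6): S=133.9844, (K−S)⁺=0.0000, hold=0.0000 ⇒ V=0.0000 continue | (k=8,j=7): S=158.6014, (K−S)⁺=0.0000, hold=0.0000 ⇒ V=0.0000 continue | (k=8,j=8): S=187.7412, (K−S)⁺=0.0000, hold=0.0000 ⇒ V=0.0000 continue  boundary S*=95.6200
step 7: (k=7,j=0): S=52.9864, (K−S)⁺=62.4636, hold=62.3097 ⇒ V=62.4636 exercise | (k=7,j=1): S=62.7216, (K−S)⁺=52.7284, hold=52.5745 ⇒ V=52.7284 exercise | (k=7,j=2): S=74.2454, (K−S)⁺=41.2046, hold=41.0507 ⇒ V=41.2046 exercise | (k=7,j=3): S=87.8865, (K−S)⁺=27.5635, hold=27.4096 ⇒ V=27.5635 exercise | (k=7,j=4): S=104.0340, (K−S)⁺=11.4160, hold=13.0070 ⇒ V=13.0070 continue | (k=7,j=5): S=123.1481, (K−S)⁺=0.0000, hold=2.9983 ⇒ V=2.9983 continue | (k=7,j=6): S=145.7742, (K−S)⁺=0.0000, hold=0.0000 ⇒ V=0.0000 continue | (k=7,j=7): S=172.5573, (K−S)⁺=0.0000, hold=0.0000 ⇒ V=0.0000 continue  boundary S*=87.8865
step 6: (k=6,j=0): S=57.6488, (K−S)⁺=57.8012, hold=57.6473 ⇒ V=57.8012 exercise | (k=6,j=1): S=68.2407, (K−S)⁺=47.2093, hold=47.0554 ⇒ V=47.2093 exercise | (k=6,j=2): S=80.7785, (K−S)⁺=34.6715, hold=34.5176 ⇒ V=34.6715 exercise | (k=6,j=3): S=95.6200, (K−S)⁺=19.8300, hold=20.4496 ⇒ V=20.4496 continue | (k=6,j=4): S=113.1883, (K−S)⁺=2.2617, hold=8.1236 ⇒ V=8.1236 continue | (k=6,j=5): S=133.9844, (K−S)⁺=0.0000, hold=1.5366 ⇒ V=1.5366 continue | (k=6,j=6): S=158.6014, (K−S)⁺=0.0000, hold=0.0000 ⇒ V=0.0000 continue  boundary S*=80.7785
step 5: (k=5,j=0): S=62.7216, (K−S)⁺=52.7284, hold=52.5745 ⇒ V=52.7284 exercise | (k=5,j=1): S=74.2454, (K−S)⁺=41.2046, hold=41.0507 ⇒ V=41.2046 exercise | (k=5,j=2): S=87.8865, (K−S)⁺=27.5635, hold=27.7108 ⇒ V=27.7108 continue | (k=5,j=3): S=104.0340, (K−S)⁺=11.4160, hold=14.4296 ⇒ V=14.4296 continue | (k=5,j=4): S=123.1481, (K−S)⁺=0.0000, hold=4.9103 ⇒ V=4.9103 continue | (k=5,j=5): S=145.7742, (K−S)⁺=0.0000, hold=0.7875 ⇒ V=0.7875 continue  boundary S*=74.2454
step 4: (k=4,j=0): S=68.2407, (K−S)⁺=47.2093, hold=47.0554 ⇒ V=47.2093 exercise | (k=4,j=1): S=80.7785, (K−S)⁺=34.6715, hold=34.5892 ⇒ V=34.6715 exercise | (k=4,j=2): S=95.6200, (K−S)⁺=19.8300, hold=21.2168 ⇒ V=21.2168 continue | (k=4,j=3): S=113.1883, (K−S)⁺=2.2617, hold=9.7822 ⇒ V=9.7822 continue | (k=4,j=4): S=133.9844, (K−S)⁺=0.0000, hold=2.8993 ⇒ V=2.8993 continue  boundary S*=80.7785
step 3: (k=3,j=0): S=74.2454, (K−S)⁺=41.2046, hold=41.0507 ⇒ V=41.2046 exercise | (k=3,j=1): S=87.8865, (K−S)⁺=27.5635, hold=28.0838 ⇒ V=28.0838 continue | (k=3,j=2): S=104.0340, (K−S)⁺=11.4160, hold=15.6292 ⇒ V=15.6292 continue | (k=3,j=3): S=123.1481, (K−S)⁺=0.0000, hold=6.4228 ⇒ V=6.4228 continue  boundary S*=74.2454
step 2: (k=2,j=0): S=80.7785, (K−S)⁺=34.6715, hold=34.7705 ⇒ V=34.7705 continue | (k=2,j=1): S=95.6200, (K−S)⁺=19.8300, hold=21.9911 ⇒ V=21.9911 continue | (k=2,j=2): S=113.1883, (K−S)⁺=2.2617, hold=11.1324 ⇒ V=11.1324 continue  boundary S*=-
step 1: (k=1,j=0): S=87.8865, (K−S)⁺=27.5635, hold=28.5110 ⇒ V=28.5110 continue | (k=1,j=1): S=104.0340, (K−S)⁺=11.4160, hold=16.6825 ⇒ V=16.6825 continue  boundary S*=-
step 0: (k=0,j=0): S=95.6200, (K−S)⁺=19.8300, hold=22.7222 ⇒ V=22.7222 continue  boundary S*=-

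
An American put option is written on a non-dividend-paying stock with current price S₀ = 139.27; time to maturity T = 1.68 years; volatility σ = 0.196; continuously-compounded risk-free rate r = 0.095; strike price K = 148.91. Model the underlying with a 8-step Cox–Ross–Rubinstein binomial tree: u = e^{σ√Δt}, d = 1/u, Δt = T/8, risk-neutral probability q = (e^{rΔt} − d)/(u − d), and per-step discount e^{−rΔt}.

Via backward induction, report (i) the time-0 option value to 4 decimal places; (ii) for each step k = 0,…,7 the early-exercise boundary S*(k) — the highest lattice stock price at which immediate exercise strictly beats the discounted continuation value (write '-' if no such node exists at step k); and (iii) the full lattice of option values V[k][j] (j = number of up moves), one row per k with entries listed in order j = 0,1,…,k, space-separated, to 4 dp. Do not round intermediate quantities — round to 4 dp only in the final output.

Δt=0.21000  u=1.09398  d=0.91410  q=0.58958  discount=0.98025
step 8 (expiry): payoffs max(K−S,0) = 81.0215 67.6622 51.6740 32.5397 9.6400 0.0000 0.0000 0.0000 0.0000
step 7: (k=7,j=0): S=74.2684, (K−S)⁺=74.6416, hold=71.7003 ⇒ V=74.6416 exercise | (k=7,j=1): S=88.8831, (K−S)⁺=60.0269, hold=57.0856 ⇒ V=60.0269 exercise | (k=7,j=2): S=106.3738, (K−S)⁺=42.5362, hold=39.5949 ⇒ V=42.5362 exercise | (k=7,j=3): S=127.3063, (K−S)⁺=21.6037, hold=18.6624 ⇒ V=21.6037 exercise | (k=7,j=4): S=152.3580, (K−S)⁺=0.0000, hold=3.8783 ⇒ V=3.8783 continue | (k=7,j=5): S=182.3394, (K−S)⁺=0.0000, hold=0.0000 ⇒ V=0.0000 continue | (k=7,j=6): S=218.2207, (K−S)⁺=0.0000, hold=0.0000 ⇒ V=0.0000 continue | (k=7,j=7): S=261.1628, (K−S)⁺=0.0000, hold=0.0000 ⇒ V=0.0000 continue  boundary S*=127.3063
step 6: (k=6,j=0): S=81.2478, (K−S)⁺=67.6622, hold=64.7209 ⇒ V=67.6622 exercise | (k=6,j=1): S=97.2360, (K−S)⁺=51.6740, hold=48.7327 ⇒ V=51.6740 exercise | (k=6,j=2): S=116.3703, (K−S)⁺=32.5397, hold=29.5984 ⇒ V=32.5397 exercise | (k=6,j=3): S=139.2700, (K−S)⁺=9.6400, hold=10.9328 ⇒ V=10.9328 continue | (k=6,j=4): S=166.6759, (K−S)⁺=0.0000, hold=1.5603 ⇒ V=1.5603 continue | (k=6,j=5): S=199.4749, (K−S)⁺=0.0000, hold=0.0000 ⇒ V=0.0000 continue | (k=6,j=6): S=238.7281, (K−S)⁺=0.0000, hold=0.0000 ⇒ V=0.0000 continue  boundary S*=116.3703
step 5: (k=5,j=0): S=88.8831, (K−S)⁺=60.0269, hold=57.0856 ⇒ V=60.0269 exercise | (k=5,j=1): S=106.3738, (K−S)⁺=42.5362, hold=39.5949 ⇒ V=42.5362 exercise | (k=5,j=2): S=127.3063, (K−S)⁺=21.6037, hold=19.4095 ⇒ V=21.6037 exercise | (k=5,j=3): S=152.3580, (K−S)⁺=0.0000, hold=5.3001 ⇒ V=5.3001 continue | (k=5,j=4): S=182.3394, (K−S)⁺=0.0000, hold=0.6277 ⇒ V=0.6277 continue | (k=5,j=5): S=218.2207, (K−S)⁺=0.0000, hold=0.0000 ⇒ V=0.0000 continue  boundary S*=127.3063
step 4: (k=4,j=0): S=97.2360, (K−S)⁺=51.6740, hold=48.7327 ⇒ V=51.6740 exercise | (k=4,j=1): S=116.3703, (K−S)⁺=32.5397, hold=29.5984 ⇒ V=32.5397 exercise | (k=4,j=2): S=139.2700, (K−S)⁺=9.6400, hold=11.7545 ⇒ V=11.7545 continue | (k=4,j=3): S=166.6759, (K−S)⁺=0.0000, hold=2.4951 ⇒ V=2.4951 continue | (k=4,j=4): S=199.4749, (K−S)⁺=0.0000, hold=0.2525 ⇒ V=0.2525 continue  boundary S*=116.3703
step 3: (k=3,j=0): S=106.3738, (K−S)⁺=42.5362, hold=39.5949 ⇒ V=42.5362 exercise | (k=3,j=1): S=127.3063, (K−S)⁺=21.6037, hold=19.8845 ⇒ V=21.6037 exercise | (k=3,j=2): S=152.3580, (K−S)⁺=0.0000, hold=6.1710 ⇒ V=6.1710 continue | (k=3,j=3): S=182.3394, (K−S)⁺=0.0000, hold=1.1497 ⇒ V=1.1497 continue  boundary S*=127.3063
step 2: (k=2,j=0): S=116.3703, (K−S)⁺=32.5397, hold=29.5984 ⇒ V=32.5397 exercise | (k=2,j=1): S=139.2700, (K−S)⁺=9.6400, hold=12.2578 ⇒ V=12.2578 continue | (k=2,j=2): S=166.6759, (K−S)⁺=0.0000, hold=3.1471 ⇒ V=3.1471 continue  boundary S*=116.3703
step 1: (k=1,j=0): S=127.3063, (K−S)⁺=21.6037, hold=20.1753 ⇒ V=21.6037 exercise | (k=1,j=1): S=152.3580, (K−S)⁺=0.0000, hold=6.7503 ⇒ V=6.7503 continue  boundary S*=127.3063
step 0: (k=0,j=0): S=139.2700, (K−S)⁺=9.6400, hold=12.5927 ⇒ V=12.5927 continue  boundary S*=-

price = 12.5927
boundary = - 127.3063 116.3703 127.3063 116.3703 127.3063 116.3703 127.3063
tree:
12.5927
21.6037 6.7503
32.5397 12.2578 3.1471
42.5362 21.6037 6.1710 1.1497
51.6740 32.5397 11.7545 2.4951 0.2525
60.0269 42.5362 21.6037 5.3001 0.6277 0.0000
67.6622 51.6740 32.5397 10.9328 1.5603 0.0000 0.0000
74.6416 60.0269 42.5362 21.6037 3.8783 0.0000 0.0000 0.0000
81.0215 67.6622 51.6740 32.5397 9.6400 0.0000 0.0000 0.0000 0.0000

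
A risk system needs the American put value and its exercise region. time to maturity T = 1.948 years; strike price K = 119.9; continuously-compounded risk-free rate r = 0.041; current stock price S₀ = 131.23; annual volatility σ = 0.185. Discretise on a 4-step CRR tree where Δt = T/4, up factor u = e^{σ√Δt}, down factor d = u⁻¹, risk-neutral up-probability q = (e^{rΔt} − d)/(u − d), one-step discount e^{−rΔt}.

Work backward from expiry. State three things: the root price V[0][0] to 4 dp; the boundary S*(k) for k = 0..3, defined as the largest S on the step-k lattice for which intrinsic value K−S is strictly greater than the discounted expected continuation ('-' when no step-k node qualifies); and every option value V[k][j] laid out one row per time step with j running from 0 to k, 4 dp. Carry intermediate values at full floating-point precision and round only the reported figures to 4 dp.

params: Δt=0.48700 u=1.13781 d=0.87888 q=0.54566 e^(-rΔt)=0.98023
t_4 payoffs: 41.6006 18.5332 0.0000 0.0000 0.0000
t_3: node(3,0) S=89.0896 payoff=30.8104 vs cont=28.4401 → 30.8104 [stop]  node(3,1) S=115.3359 payoff=4.5641 vs cont=8.2539 → 8.2539 [wait]  node(3,2) S=149.3144 payoff=0.0000 vs cont=0.0000 → 0.0000 [wait]  node(3,3) S=193.3033 payoff=0.0000 vs cont=0.0000 → 0.0000 [wait]  ⇒ S*(3)=89.0896
t_2: node(2,0) S=101.3668 payoff=18.5332 vs cont=18.1365 → 18.5332 [stop]  node(2,1) S=131.2300 payoff=0.0000 vs cont=3.6760 → 3.6760 [wait]  node(2,2) S=169.8911 payoff=0.0000 vs cont=0.0000 → 0.0000 [wait]  ⇒ S*(2)=101.3668
t_1: node(1,0) S=115.3359 payoff=4.5641 vs cont=10.2201 → 10.2201 [wait]  node(1,1) S=149.3144 payoff=0.0000 vs cont=1.6371 → 1.6371 [wait]  ⇒ S*(1)=-
t_0: node(0,0) S=131.2300 payoff=0.0000 vs cont=5.4273 → 5.4273 [wait]  ⇒ S*(0)=-

price = 5.4273
boundary = - - 101.3668 89.0896
tree:
5.4273
10.2201 1.6371
18.5332 3.6760 0.0000
30.8104 8.2539 0.0000 0.0000
41.6006 18.5332 0.0000 0.0000 0.0000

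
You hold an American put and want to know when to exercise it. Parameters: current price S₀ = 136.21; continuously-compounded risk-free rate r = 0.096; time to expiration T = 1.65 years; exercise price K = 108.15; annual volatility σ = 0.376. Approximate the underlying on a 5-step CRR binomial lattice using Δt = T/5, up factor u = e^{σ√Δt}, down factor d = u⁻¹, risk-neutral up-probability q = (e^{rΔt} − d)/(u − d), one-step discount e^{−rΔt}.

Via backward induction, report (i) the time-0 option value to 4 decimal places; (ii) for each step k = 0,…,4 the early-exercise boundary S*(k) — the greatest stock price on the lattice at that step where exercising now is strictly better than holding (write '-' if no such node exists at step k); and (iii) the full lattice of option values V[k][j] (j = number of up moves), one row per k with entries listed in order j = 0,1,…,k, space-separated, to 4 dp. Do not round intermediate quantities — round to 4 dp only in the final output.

params: Δt=0.33000 u=1.24110 d=0.80574 q=0.52014 e^(-rΔt)=0.96882
t_5 payoffs: 61.8927 36.8988 0.0000 0.0000 0.0000 0.0000
t_4: node(4,0) S=57.4098 payoff=50.7402 vs cont=47.3677 → 50.7402 [stop]  node(4,1) S=88.4296 payoff=19.7204 vs cont=17.1540 → 19.7204 [stop]  node(4,2) S=136.2100 payoff=0.0000 vs cont=0.0000 → 0.0000 [wait]  node(4,3) S=209.8072 payoff=0.0000 vs cont=0.0000 → 0.0000 [wait]  node(4,4) S=323.1705 payoff=0.0000 vs cont=0.0000 → 0.0000 [wait]  ⇒ S*(4)=88.4296
t_3: node(3,0) S=71.2512 payoff=36.8988 vs cont=33.5263 → 36.8988 [stop]  node(3,1) S=109.7497 payoff=0.0000 vs cont=9.1679 → 9.1679 [wait]  node(3,2) S=169.0498 payoff=0.0000 vs cont=0.0000 → 0.0000 [wait]  node(3,3) S=260.3910 payoff=0.0000 vs cont=0.0000 → 0.0000 [wait]  ⇒ S*(3)=71.2512
t_2: node(2,0) S=88.4296 payoff=19.7204 vs cont=21.7739 → 21.7739 [wait]  node(2,1) S=136.2100 payoff=0.0000 vs cont=4.2621 → 4.2621 [wait]  node(2,2) S=209.8072 payoff=0.0000 vs cont=0.0000 → 0.0000 [wait]  ⇒ S*(2)=-
t_1: node(1,0) S=109.7497 payoff=0.0000 vs cont=12.2703 → 12.2703 [wait]  node(1,1) S=169.0498 payoff=0.0000 vs cont=1.9814 → 1.9814 [wait]  ⇒ S*(1)=-
t_0: node(0,0) S=136.2100 payoff=0.0000 vs cont=6.7029 → 6.7029 [wait]  ⇒ S*(0)=-

price = 6.7029
boundary = - - - 71.2512 88.4296
tree:
6.7029
12.2703 1.9814
21.7739 4.2621 0.0000
36.8988 9.1679 0.0000 0.0000
50.7402 19.7204 0.0000 0.0000 0.0000
61.8927 36.8988 0.0000 0.0000 0.0000 0.0000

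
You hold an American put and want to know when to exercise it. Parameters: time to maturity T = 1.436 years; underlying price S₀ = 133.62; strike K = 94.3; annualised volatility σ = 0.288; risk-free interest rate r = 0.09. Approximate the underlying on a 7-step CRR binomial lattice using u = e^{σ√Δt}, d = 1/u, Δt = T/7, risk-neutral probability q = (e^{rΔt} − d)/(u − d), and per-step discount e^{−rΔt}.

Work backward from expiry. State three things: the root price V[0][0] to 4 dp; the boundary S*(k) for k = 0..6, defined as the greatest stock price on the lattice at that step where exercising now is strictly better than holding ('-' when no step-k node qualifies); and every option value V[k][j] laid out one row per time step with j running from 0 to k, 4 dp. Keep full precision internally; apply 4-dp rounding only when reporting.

price = 1.5423
boundary = - - - - - 69.6014 79.2992
tree:
1.5423
2.8391 0.4849
5.1212 0.9828 0.0753
9.0004 1.9759 0.1663 0.0000
15.2791 3.9342 0.3671 0.0000 0.0000
24.6986 7.7403 0.8106 0.0000 0.0000 0.0000
33.2104 15.0008 1.7898 0.0000 0.0000 0.0000 0.0000
40.6812 24.6986 3.9518 0.0000 0.0000 0.0000 0.0000 0.0000

Δt=0.20514, u=1.13933, d=0.87771, q=0.53866, disc=e^(-rΔt)=0.98171
k=7 terminal: V=max(K-S,0) → 40.6812 24.6986 3.9518 0.0000 0.0000 0.0000 0.0000 0.0000
k=6: j=0 S=61.0896 intr=33.2104 cont=31.4853 V=33.2104[EX]; j=1 S=79.2992 intr=15.0008 cont=13.2757 V=15.0008[EX]; j=2 S=102.9367 intr=0.0000 cont=1.7898 V=1.7898[hold]; j=3 S=133.6200 intr=0.0000 cont=0.0000 V=0.0000[hold]; j=4 S=173.4494 intr=0.0000 cont=0.0000 V=0.0000[hold]; j=5 S=225.1511 intr=0.0000 cont=0.0000 V=0.0000[hold]; j=6 S=292.2641 intr=0.0000 cont=0.0000 V=0.0000[hold]  S*(6)=79.2992
k=5: j=0 S=69.6014 intr=24.6986 cont=22.9735 V=24.6986[EX]; j=1 S=90.3482 intr=3.9518 cont=7.7403 V=7.7403[hold]; j=2 S=117.2791 intr=0.0000 cont=0.8106 V=0.8106[hold]; j=3 S=152.2377 intr=0.0000 cont=0.0000 V=0.0000[hold]; j=4 S=197.6166 intr=0.0000 cont=0.0000 V=0.0000[hold]; j=5 S=256.5221 intr=0.0000 cont=0.0000 V=0.0000[hold]  S*(5)=69.6014
k=4: j=0 S=79.2992 intr=15.0008 cont=15.2791 V=15.2791[hold]; j=1 S=102.9367 intr=0.0000 cont=3.9342 V=3.9342[hold]; j=2 S=133.6200 intr=0.0000 cont=0.3671 V=0.3671[hold]; j=3 S=173.4494 intr=0.0000 cont=0.0000 V=0.0000[hold]; j=4 S=225.1511 intr=0.0000 cont=0.0000 V=0.0000[hold]  S*(4)=-
k=3: j=0 S=90.3482 intr=3.9518 cont=9.0004 V=9.0004[hold]; j=1 S=117.2791 intr=0.0000 cont=1.9759 V=1.9759[hold]; j=2 S=152.2377 intr=0.0000 cont=0.1663 V=0.1663[hold]; j=3 S=197.6166 intr=0.0000 cont=0.0000 V=0.0000[hold]  S*(3)=-
k=2: j=0 S=102.9367 intr=0.0000 cont=5.1212 V=5.1212[hold]; j=1 S=133.6200 intr=0.0000 cont=0.9828 V=0.9828[hold]; j=2 S=173.4494 intr=0.0000 cont=0.0753 V=0.0753[hold]  S*(2)=-
k=1: j=0 S=117.2791 intr=0.0000 cont=2.8391 V=2.8391[hold]; j=1 S=152.2377 intr=0.0000 cont=0.4849 V=0.4849[hold]  S*(1)=-
k=0: j=0 S=133.6200 intr=0.0000 cont=1.5423 V=1.5423[hold]  S*(0)=-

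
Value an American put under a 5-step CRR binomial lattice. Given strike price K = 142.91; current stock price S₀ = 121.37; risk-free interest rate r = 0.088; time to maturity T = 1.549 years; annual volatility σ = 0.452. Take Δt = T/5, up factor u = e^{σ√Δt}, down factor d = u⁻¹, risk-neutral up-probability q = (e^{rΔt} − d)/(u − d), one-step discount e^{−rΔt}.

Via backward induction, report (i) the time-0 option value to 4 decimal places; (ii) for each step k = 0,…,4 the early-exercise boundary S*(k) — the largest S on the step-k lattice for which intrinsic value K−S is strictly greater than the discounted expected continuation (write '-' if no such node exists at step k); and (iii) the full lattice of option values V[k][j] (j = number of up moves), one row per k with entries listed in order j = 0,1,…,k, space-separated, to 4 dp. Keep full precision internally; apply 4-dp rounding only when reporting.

price = 32.4001
boundary = - - 73.3821 94.3737 73.3821
tree:
32.4001
48.5905 17.4897
69.5279 29.6843 5.8707
85.8503 48.5363 11.8708 0.0000
98.5421 69.5279 24.0034 0.0000 0.0000
108.4108 85.8503 48.5363 0.0000 0.0000 0.0000

Δt=0.30980, u=1.28606, d=0.77757, q=0.49179, disc=e^(-rΔt)=0.97311
k=5 terminal: V=max(K-S,0) → 108.4108 85.8503 48.5363 0.0000 0.0000 0.0000
k=4: j=0 S=44.3679 intr=98.5421 cont=94.6986 V=98.5421[EX]; j=1 S=73.3821 intr=69.5279 cont=65.6844 V=69.5279[EX]; j=2 S=121.3700 intr=21.5400 cont=24.0034 V=24.0034[hold]; j=3 S=200.7393 intr=0.0000 cont=0.0000 V=0.0000[hold]; j=4 S=332.0119 intr=0.0000 cont=0.0000 V=0.0000[hold]  S*(4)=73.3821
k=3: j=0 S=57.0597 intr=85.8503 cont=82.0068 V=85.8503[EX]; j=1 S=94.3737 intr=48.5363 cont=45.8718 V=48.5363[EX]; j=2 S=156.0889 intr=0.0000 cont=11.8708 V=11.8708[hold]; j=3 S=258.1624 intr=0.0000 cont=0.0000 V=0.0000[hold]  S*(3)=94.3737
k=2: j=0 S=73.3821 intr=69.5279 cont=65.6844 V=69.5279[EX]; j=1 S=121.3700 intr=21.5400 cont=29.6843 V=29.6843[hold]; j=2 S=200.7393 intr=0.0000 cont=5.8707 V=5.8707[hold]  S*(2)=73.3821
k=1: j=0 S=94.3737 intr=48.5363 cont=48.5905 V=48.5905[hold]; j=1 S=156.0889 intr=0.0000 cont=17.4897 V=17.4897[hold]  S*(1)=-
k=0: j=0 S=121.3700 intr=21.5400 cont=32.4001 V=32.4001[hold]  S*(0)=-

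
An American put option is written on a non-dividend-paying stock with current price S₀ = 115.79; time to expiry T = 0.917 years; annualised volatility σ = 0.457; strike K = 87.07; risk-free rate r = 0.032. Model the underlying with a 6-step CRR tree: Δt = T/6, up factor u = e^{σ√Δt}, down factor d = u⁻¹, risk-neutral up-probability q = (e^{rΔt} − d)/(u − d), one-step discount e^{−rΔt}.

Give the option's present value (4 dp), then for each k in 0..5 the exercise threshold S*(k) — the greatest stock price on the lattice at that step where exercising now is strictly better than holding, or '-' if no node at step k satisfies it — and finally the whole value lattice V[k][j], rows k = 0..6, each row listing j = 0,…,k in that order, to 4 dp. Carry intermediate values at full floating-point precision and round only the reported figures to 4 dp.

price = 6.2096
boundary = - - - - 56.6641 67.7484
tree:
6.2096
9.6436 2.3880
14.6289 4.1024 0.4728
21.5275 6.9744 0.8949 0.0000
30.4059 11.7045 1.6940 0.0000 0.0000
39.6766 19.3216 3.2064 0.0000 0.0000 0.0000
47.4306 30.4059 6.0691 0.0000 0.0000 0.0000 0.0000

params: Δt=0.15283 u=1.19561 d=0.83639 q=0.46910 e^(-rΔt)=0.99512
t_6 payoffs: 47.4306 30.4059 6.0691 0.0000 0.0000 0.0000 0.0000
t_5: node(5,0) S=47.3934 payoff=39.6766 vs cont=39.2518 → 39.6766 [stop]  node(5,1) S=67.7484 payoff=19.3216 vs cont=18.8968 → 19.3216 [stop]  node(5,2) S=96.8457 payoff=0.0000 vs cont=3.2064 → 3.2064 [wait]  node(5,3) S=138.4400 payoff=0.0000 vs cont=0.0000 → 0.0000 [wait]  node(5,4) S=197.8988 payoff=0.0000 vs cont=0.0000 → 0.0000 [wait]  node(5,5) S=282.8945 payoff=0.0000 vs cont=0.0000 → 0.0000 [wait]  ⇒ S*(5)=67.7484
t_4: node(4,0) S=56.6641 payoff=30.4059 vs cont=29.9811 → 30.4059 [stop]  node(4,1) S=81.0009 payoff=6.0691 vs cont=11.7045 → 11.7045 [wait]  node(4,2) S=115.7900 payoff=0.0000 vs cont=1.6940 → 1.6940 [wait]  node(4,3) S=165.5207 payoff=0.0000 vs cont=0.0000 → 0.0000 [wait]  node(4,4) S=236.6104 payoff=0.0000 vs cont=0.0000 → 0.0000 [wait]  ⇒ S*(4)=56.6641
t_3: node(3,0) S=67.7484 payoff=19.3216 vs cont=21.5275 → 21.5275 [wait]  node(3,1) S=96.8457 payoff=0.0000 vs cont=6.9744 → 6.9744 [wait]  node(3,2) S=138.4400 payoff=0.0000 vs cont=0.8949 → 0.8949 [wait]  node(3,3) S=197.8988 payoff=0.0000 vs cont=0.0000 → 0.0000 [wait]  ⇒ S*(3)=-
t_2: node(2,0) S=81.0009 payoff=6.0691 vs cont=14.6289 → 14.6289 [wait]  node(2,1) S=115.7900 payoff=0.0000 vs cont=4.1024 → 4.1024 [wait]  node(2,2) S=165.5207 payoff=0.0000 vs cont=0.4728 → 0.4728 [wait]  ⇒ S*(2)=-
t_1: node(1,0) S=96.8457 payoff=0.0000 vs cont=9.6436 → 9.6436 [wait]  node(1,1) S=138.4400 payoff=0.0000 vs cont=2.3880 → 2.3880 [wait]  ⇒ S*(1)=-
t_0: node(0,0) S=115.7900 payoff=0.0000 vs cont=6.2096 → 6.2096 [wait]  ⇒ S*(0)=-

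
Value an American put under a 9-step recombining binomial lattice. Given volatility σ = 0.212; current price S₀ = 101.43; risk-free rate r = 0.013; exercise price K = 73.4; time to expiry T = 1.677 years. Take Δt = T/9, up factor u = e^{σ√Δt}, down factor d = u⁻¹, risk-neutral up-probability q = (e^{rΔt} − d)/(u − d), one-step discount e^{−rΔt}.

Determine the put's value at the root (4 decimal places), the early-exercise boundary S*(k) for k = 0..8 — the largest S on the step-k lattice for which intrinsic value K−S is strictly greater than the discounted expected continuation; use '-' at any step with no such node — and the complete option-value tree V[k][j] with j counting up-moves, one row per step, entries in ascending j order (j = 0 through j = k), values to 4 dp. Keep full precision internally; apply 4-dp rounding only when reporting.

price = 1.1627
boundary = - - - - - - - 53.4518 58.5741
tree:
1.1627
1.8952 0.4071
3.0323 0.7229 0.0809
4.7435 1.2689 0.1591 0.0000
7.2185 2.1947 0.3129 0.0000 0.0000
10.6145 3.7248 0.6155 0.0000 0.0000 0.0000
14.9496 6.1617 1.2106 0.0000 0.0000 0.0000 0.0000
19.9482 9.8286 2.3812 0.0000 0.0000 0.0000 0.0000 0.0000
24.6226 14.8259 4.6837 0.0000 0.0000 0.0000 0.0000 0.0000 0.0000
28.8882 19.9482 9.2127 0.0000 0.0000 0.0000 0.0000 0.0000 0.0000 0.0000

Δt=0.18633  u=1.09583  d=0.91255  q=0.49037  discount=0.99758
step 9 (expiry): payoffs max(K−S,0) = 28.8882 19.9482 9.2127 0.0000 0.0000 0.0000 0.0000 0.0000 0.0000 0.0000
step 8: (k=8,j=0): S=48.7774, (K−S)⁺=24.6226, hold=24.4450 ⇒ V=24.6226 exercise | (k=8,j=1): S=58.5741, (K−S)⁺=14.8259, hold=14.6483 ⇒ V=14.8259 exercise | (k=8,j=2): S=70.3384, (K−S)⁺=3.0616, hold=4.6837 ⇒ V=4.6837 continue | (k=8,j=3): S=84.4655, (K−S)⁺=0.0000, hold=0.0000 ⇒ V=0.0000 continue | (k=8,j=4): S=101.4300, (K−S)⁺=0.0000, hold=0.0000 ⇒ V=0.0000 continue | (k=8,j=5): S=121.8017, (K−S)⁺=0.0000, hold=0.0000 ⇒ V=0.0000 continue | (k=8,j=6): S=146.2649, (K−S)⁺=0.0000, hold=0.0000 ⇒ V=0.0000 continue | (k=8,j=7): S=175.6415, (K−S)⁺=0.0000, hold=0.0000 ⇒ V=0.0000 continue | (k=8,j=8): S=210.9181, (K−S)⁺=0.0000, hold=0.0000 ⇒ V=0.0000 continue  boundary S*=58.5741
step 7: (k=7,j=0): S=53.4518, (K−S)⁺=19.9482, hold=19.7706 ⇒ V=19.9482 exercise | (k=7,j=1): S=64.1873, (K−S)⁺=9.2127, hold=9.8286 ⇒ V=9.8286 continue | (k=7,j=2): S=77.0790, (K−S)⁺=0.0000, hold=2.3812 ⇒ V=2.3812 continue | (k=7,j=3): S=92.5599, (K−S)⁺=0.0000, hold=0.0000 ⇒ V=0.0000 continue | (k=7,j=4): S=111.1501, (K−S)⁺=0.0000, hold=0.0000 ⇒ V=0.0000 continue | (k=7,j=5): S=133.4740, (K−S)⁺=0.0000, hold=0.0000 ⇒ V=0.0000 continue | (k=7,j=6): S=160.2816, (K−S)⁺=0.0000, hold=0.0000 ⇒ V=0.0000 continue | (k=7,j=7): S=192.4733, (K−S)⁺=0.0000, hold=0.0000 ⇒ V=0.0000 continue  boundary S*=53.4518
step 6: (k=6,j=0): S=58.5741, (K−S)⁺=14.8259, hold=14.9496 ⇒ V=14.9496 continue | (k=6,j=1): S=70.3384, (K−S)⁺=3.0616, hold=6.1617 ⇒ V=6.1617 continue | (k=6,j=2): S=84.4655, (K−S)⁺=0.0000, hold=1.2106 ⇒ V=1.2106 continue | (k=6,j=3): S=101.4300, (K−S)⁺=0.0000, hold=0.0000 ⇒ V=0.0000 continue | (k=6,j=4): S=121.8017, (K−S)⁺=0.0000, hold=0.0000 ⇒ V=0.0000 continue | (k=6,j=5): S=146.2649, (K−S)⁺=0.0000, hold=0.0000 ⇒ V=0.0000 continue | (k=6,j=6): S=175.6415, (K−S)⁺=0.0000, hold=0.0000 ⇒ V=0.0000 continue  boundary S*=-
step 5: (k=5,j=0): S=64.1873, (K−S)⁺=9.2127, hold=10.6145 ⇒ V=10.6145 continue | (k=5,j=1): S=77.0790, (K−S)⁺=0.0000, hold=3.7248 ⇒ V=3.7248 continue | (k=5,j=2): S=92.5599, (K−S)⁺=0.0000, hold=0.6155 ⇒ V=0.6155 continue | (k=5,j=3): S=111.1501, (K−S)⁺=0.0000, hold=0.0000 ⇒ V=0.0000 continue | (k=5,j=4): S=133.4740, (K−S)⁺=0.0000, hold=0.0000 ⇒ V=0.0000 continue | (k=5,j=5): S=160.2816, (K−S)⁺=0.0000, hold=0.0000 ⇒ V=0.0000 continue  boundary S*=-
step 4: (k=4,j=0): S=70.3384, (K−S)⁺=3.0616, hold=7.2185 ⇒ V=7.2185 continue | (k=4,j=1): S=84.4655, (K−S)⁺=0.0000, hold=2.1947 ⇒ V=2.1947 continue | (k=4,j=2): S=101.4300, (K−S)⁺=0.0000, hold=0.3129 ⇒ V=0.3129 continue | (k=4,j=3): S=121.8017, (K−S)⁺=0.0000, hold=0.0000 ⇒ V=0.0000 continue | (k=4,j=4): S=146.2649, (K−S)⁺=0.0000, hold=0.0000 ⇒ V=0.0000 continue  boundary S*=-
step 3: (k=3,j=0): S=77.0790, (K−S)⁺=0.0000, hold=4.7435 ⇒ V=4.7435 continue | (k=3,j=1): S=92.5599, (K−S)⁺=0.0000, hold=1.2689 ⇒ V=1.2689 continue | (k=3,j=2): S=111.1501, (K−S)⁺=0.0000, hold=0.1591 ⇒ V=0.1591 continue | (k=3,j=3): S=133.4740, (K−S)⁺=0.0000, hold=0.0000 ⇒ V=0.0000 continue  boundary S*=-
step 2: (k=2,j=0): S=84.4655, (K−S)⁺=0.0000, hold=3.0323 ⇒ V=3.0323 continue | (k=2,j=1): S=101.4300, (K−S)⁺=0.0000, hold=0.7229 ⇒ V=0.7229 continue | (k=2,j=2): S=121.8017, (K−S)⁺=0.0000, hold=0.0809 ⇒ V=0.0809 continue  boundary S*=-
step 1: (k=1,j=0): S=92.5599, (K−S)⁺=0.0000, hold=1.8952 ⇒ V=1.8952 continue | (k=1,j=1): S=111.1501, (K−S)⁺=0.0000, hold=0.4071 ⇒ V=0.4071 continue  boundary S*=-
step 0: (k=0,j=0): S=101.4300, (K−S)⁺=0.0000, hold=1.1627 ⇒ V=1.1627 continue  boundary S*=-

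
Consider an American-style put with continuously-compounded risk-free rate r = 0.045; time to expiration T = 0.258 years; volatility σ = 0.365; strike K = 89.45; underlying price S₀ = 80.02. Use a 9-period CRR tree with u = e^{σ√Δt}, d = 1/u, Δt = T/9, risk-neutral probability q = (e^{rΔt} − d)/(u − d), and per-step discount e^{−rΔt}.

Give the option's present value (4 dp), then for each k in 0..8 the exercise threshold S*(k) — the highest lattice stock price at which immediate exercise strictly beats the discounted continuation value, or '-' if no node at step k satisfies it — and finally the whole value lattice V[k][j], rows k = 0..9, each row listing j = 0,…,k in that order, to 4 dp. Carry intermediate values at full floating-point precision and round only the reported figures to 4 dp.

price = 11.6281
boundary = - - - 66.4786 70.7165 66.4786 70.7165 75.2245 80.0200
tree:
11.6281
15.0227 8.1952
18.8554 11.1516 5.2004
22.9714 14.7053 7.5551 2.8116
26.9554 18.7335 10.6339 4.4337 1.1641
30.7006 22.9714 14.4213 6.7976 2.0335 0.2801
34.2213 26.9554 18.7335 10.0595 3.4875 0.5554 0.0000
37.5311 30.7006 22.9714 14.2255 5.8354 1.1012 0.0000 0.0000
40.6425 34.2213 26.9554 18.7335 9.4300 2.1833 0.0000 0.0000 0.0000
43.5674 37.5311 30.7006 22.9714 14.2255 4.3288 0.0000 0.0000 0.0000 0.0000

Δt=0.02867, u=1.06375, d=0.94007, q=0.49499, disc=e^(-rΔt)=0.99871
k=9 terminal: V=max(K-S,0) → 43.5674 37.5311 30.7006 22.9714 14.2255 4.3288 0.0000 0.0000 0.0000 0.0000
k=8: j=0 S=48.8075 intr=40.6425 cont=40.5272 V=40.6425[EX]; j=1 S=55.2287 intr=34.2213 cont=34.1060 V=34.2213[EX]; j=2 S=62.4946 intr=26.9554 cont=26.8401 V=26.9554[EX]; j=3 S=70.7165 intr=18.7335 cont=18.6182 V=18.7335[EX]; j=4 S=80.0200 intr=9.4300 cont=9.3147 V=9.4300[EX]; j=5 S=90.5475 intr=0.0000 cont=2.1833 V=2.1833[hold]; j=6 S=102.4600 intr=0.0000 cont=0.0000 V=0.0000[hold]; j=7 S=115.9397 intr=0.0000 cont=0.0000 V=0.0000[hold]; j=8 S=131.1929 intr=0.0000 cont=0.0000 V=0.0000[hold]  S*(8)=80.0200
k=7: j=0 S=51.9189 intr=37.5311 cont=37.4157 V=37.5311[EX]; j=1 S=58.7494 intr=30.7006 cont=30.5852 V=30.7006[EX]; j=2 S=66.4786 intr=22.9714 cont=22.8561 V=22.9714[EX]; j=3 S=75.2245 intr=14.2255 cont=14.1101 V=14.2255[EX]; j=4 S=85.1212 intr=4.3288 cont=5.8354 V=5.8354[hold]; j=5 S=96.3198 intr=0.0000 cont=1.1012 V=1.1012[hold]; j=6 S=108.9917 intr=0.0000 cont=0.0000 V=0.0000[hold]; j=7 S=123.3307 intr=0.0000 cont=0.0000 V=0.0000[hold]  S*(7)=75.2245
k=6: j=0 S=55.2287 intr=34.2213 cont=34.1060 V=34.2213[EX]; j=1 S=62.4946 intr=26.9554 cont=26.8401 V=26.9554[EX]; j=2 S=70.7165 intr=18.7335 cont=18.6182 V=18.7335[EX]; j=3 S=80.0200 intr=9.4300 cont=10.0595 V=10.0595[hold]; j=4 S=90.5475 intr=0.0000 cont=3.4875 V=3.4875[hold]; j=5 S=102.4600 intr=0.0000 cont=0.5554 V=0.5554[hold]; j=6 S=115.9397 intr=0.0000 cont=0.0000 V=0.0000[hold]  S*(6)=70.7165
k=5: j=0 S=58.7494 intr=30.7006 cont=30.5852 V=30.7006[EX]; j=1 S=66.4786 intr=22.9714 cont=22.8561 V=22.9714[EX]; j=2 S=75.2245 intr=14.2255 cont=14.4213 V=14.4213[hold]; j=3 S=85.1212 intr=4.3288 cont=6.7976 V=6.7976[hold]; j=4 S=96.3198 intr=0.0000 cont=2.0335 V=2.0335[hold]; j=5 S=108.9917 intr=0.0000 cont=0.2801 V=0.2801[hold]  S*(5)=66.4786
k=4: j=0 S=62.4946 intr=26.9554 cont=26.8401 V=26.9554[EX]; j=1 S=70.7165 intr=18.7335 cont=18.7150 V=18.7335[EX]; j=2 S=80.0200 intr=9.4300 cont=10.6339 V=10.6339[hold]; j=3 S=90.5475 intr=0.0000 cont=4.4337 V=4.4337[hold]; j=4 S=102.4600 intr=0.0000 cont=1.1641 V=1.1641[hold]  S*(4)=70.7165
k=3: j=0 S=66.4786 intr=22.9714 cont=22.8561 V=22.9714[EX]; j=1 S=75.2245 intr=14.2255 cont=14.7053 V=14.7053[hold]; j=2 S=85.1212 intr=4.3288 cont=7.5551 V=7.5551[hold]; j=3 S=96.3198 intr=0.0000 cont=2.8116 V=2.8116[hold]  S*(3)=66.4786
k=2: j=0 S=70.7165 intr=18.7335 cont=18.8554 V=18.8554[hold]; j=1 S=80.0200 intr=9.4300 cont=11.1516 V=11.1516[hold]; j=2 S=90.5475 intr=0.0000 cont=5.2004 V=5.2004[hold]  S*(2)=-
k=1: j=0 S=75.2245 intr=14.2255 cont=15.0227 V=15.0227[hold]; j=1 S=85.1212 intr=4.3288 cont=8.1952 V=8.1952[hold]  S*(1)=-
k=0: j=0 S=80.0200 intr=9.4300 cont=11.6281 V=11.6281[hold]  S*(0)=-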